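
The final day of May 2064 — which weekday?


May 2064 has 31 days
Anchor: Jan 1, 2064. With p = 2064 - 1 = 2063: (p + p//4 - p//100 + p//400) mod 7 = (2063 + 515 - 20 + 5) mod 7 = 2563 mod 7 = 1 -> Tuesday (Mon=0 ... Sun=6)
Days before May (Jan-Apr): 121; May 1 index = (1 + 121) mod 7 = 3 -> Thursday
Last day offset: 31 - 1 = 30 days
Weekday index = (3 + 30) mod 7 = 5

Saturday, May 31


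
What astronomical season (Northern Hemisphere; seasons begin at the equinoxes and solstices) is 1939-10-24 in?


Date: October 24
Astronomical Autumn (approx.; exact equinox/solstice day varies by year): September 22 to December 20
October 24 falls within the Autumn window

Autumn


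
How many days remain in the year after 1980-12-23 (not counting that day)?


Day of year: 358 of 366
Remaining = 366 - 358

8 days


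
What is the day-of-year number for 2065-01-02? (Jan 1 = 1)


Date: January 2, 2065
No months before January
Plus 2 days in January

Day of year: 2


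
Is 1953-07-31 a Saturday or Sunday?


Anchor: Jan 1, 1953. With p = 1953 - 1 = 1952: (p + p//4 - p//100 + p//400) mod 7 = (1952 + 488 - 19 + 4) mod 7 = 2425 mod 7 = 3 -> Thursday (Mon=0 ... Sun=6)
Day of year: 212; offset = 211
Weekday index = (3 + 211) mod 7 = 4 -> Friday
Weekend days: Saturday, Sunday

No


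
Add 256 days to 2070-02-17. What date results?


Start: 2070-02-17, add 256 days
February 2070 has 28 days: 28 - 17 = 11 days to February 28 -> 245 left
March 2070 has 31 days -> 214 left
April 2070 has 30 days -> 184 left
May 2070 has 31 days -> 153 left
June 2070 has 30 days -> 123 left
July 2070 has 31 days -> 92 left
August 2070 has 31 days -> 61 left
September 2070 has 30 days -> 31 left
October 2070: 31 <= 31 -> lands on October 31

Result: 2070-10-31


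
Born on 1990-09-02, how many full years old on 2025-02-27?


Birth: 1990-09-02
Reference: 2025-02-27
Year difference: 2025 - 1990 = 35
Birthday not yet reached in 2025, subtract 1

34 years old


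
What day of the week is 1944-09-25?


Date: September 25, 1944
Anchor: Jan 1, 1944. With p = 1944 - 1 = 1943: (p + p//4 - p//100 + p//400) mod 7 = (1943 + 485 - 19 + 4) mod 7 = 2413 mod 7 = 5 -> Saturday (Mon=0 ... Sun=6)
Days before September (Jan-Aug): 244; offset = 244 + 25 - 1 = 268
Weekday index = (5 + 268) mod 7 = 0

Day of the week: Monday


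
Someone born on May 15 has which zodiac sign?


Date: May 15
Conventional tropical zodiac dates: Taurus from April 20 onward; Gemini starts May 21
May 15 falls within the Taurus range

Taurus


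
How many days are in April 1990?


April 1990

30 days


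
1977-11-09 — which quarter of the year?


Month: November (month 11)
Q1: Jan-Mar, Q2: Apr-Jun, Q3: Jul-Sep, Q4: Oct-Dec

Q4


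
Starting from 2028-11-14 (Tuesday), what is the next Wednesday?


Current: Tuesday
Target: Wednesday
Days ahead: 1

Next Wednesday: 2028-11-15


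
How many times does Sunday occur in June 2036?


June 2036 has 30 days
Anchor: Jan 1, 2036. With p = 2036 - 1 = 2035: (p + p//4 - p//100 + p//400) mod 7 = (2035 + 508 - 20 + 5) mod 7 = 2528 mod 7 = 1 -> Tuesday (Mon=0 ... Sun=6)
Days before June (Jan-May): 152; June 1 index = (1 + 152) mod 7 = 6 -> Sunday
First Sunday is June 1
Sundays: 1, 8, 15, 22, 29

5 Sundays


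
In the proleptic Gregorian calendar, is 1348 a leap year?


Gregorian leap year rule: divisible by 4, but not by 100, unless also by 400.
1348 is divisible by 4 but not 100 -> leap year

Yes


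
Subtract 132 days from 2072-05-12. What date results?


Start: 2072-05-12, subtract 132 days
Back 12 days from May 12 reaches April 30, 2072 -> 120 left
April 2072 has 30 days -> back to March 31, 2072 -> 90 left
March 2072 has 31 days -> back to February 29, 2072 -> 59 left
February 2072 has 29 days -> back to January 31, 2072 -> 30 left
January 2072: 31 - 30 = 1 -> lands on January 1

Result: 2072-01-01


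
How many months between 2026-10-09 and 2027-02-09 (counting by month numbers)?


From October 2026 to February 2027
1 year * 12 = 12 months, minus 8 months = 4

4 months


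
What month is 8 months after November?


November is month 11
11 + 8 = 19; wrap: 19 - 12 = 7

July


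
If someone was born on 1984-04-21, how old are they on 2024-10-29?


Birth: 1984-04-21
Reference: 2024-10-29
Year difference: 2024 - 1984 = 40

40 years old


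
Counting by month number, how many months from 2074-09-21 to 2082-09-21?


From September 2074 to September 2082
8 years * 12 = 96 months = 96

96 months


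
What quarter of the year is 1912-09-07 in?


Month: September (month 9)
Q1: Jan-Mar, Q2: Apr-Jun, Q3: Jul-Sep, Q4: Oct-Dec

Q3


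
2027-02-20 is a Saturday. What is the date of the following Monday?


Current: Saturday
Target: Monday
Days ahead: 2

Next Monday: 2027-02-22


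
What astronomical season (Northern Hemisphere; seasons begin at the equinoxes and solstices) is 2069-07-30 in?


Date: July 30
Astronomical Summer (approx.; exact equinox/solstice day varies by year): June 21 to September 21
July 30 falls within the Summer window

Summer


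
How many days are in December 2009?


December 2009

31 days


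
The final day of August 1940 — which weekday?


August 1940 has 31 days
Anchor: Jan 1, 1940. With p = 1940 - 1 = 1939: (p + p//4 - p//100 + p//400) mod 7 = (1939 + 484 - 19 + 4) mod 7 = 2408 mod 7 = 0 -> Monday (Mon=0 ... Sun=6)
Days before August (Jan-Jul): 213; August 1 index = (0 + 213) mod 7 = 3 -> Thursday
Last day offset: 31 - 1 = 30 days
Weekday index = (3 + 30) mod 7 = 5

Saturday, August 31


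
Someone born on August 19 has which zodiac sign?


Date: August 19
Conventional tropical zodiac dates: Leo from July 23 onward; Virgo starts August 23
August 19 falls within the Leo range

Leo


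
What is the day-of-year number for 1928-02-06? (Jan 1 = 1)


Date: February 6, 1928
Days in months 1 through 1: 31
Plus 6 days in February

Day of year: 37


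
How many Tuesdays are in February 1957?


February 1957 has 28 days
Anchor: Jan 1, 1957. With p = 1957 - 1 = 1956: (p + p//4 - p//100 + p//400) mod 7 = (1956 + 489 - 19 + 4) mod 7 = 2430 mod 7 = 1 -> Tuesday (Mon=0 ... Sun=6)
Days before February (Jan): 31; February 1 index = (1 + 31) mod 7 = 4 -> Friday
First Tuesday is February 5
Tuesdays: 5, 12, 19, 26

4 Tuesdays


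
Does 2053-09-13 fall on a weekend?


Anchor: Jan 1, 2053. With p = 2053 - 1 = 2052: (p + p//4 - p//100 + p//400) mod 7 = (2052 + 513 - 20 + 5) mod 7 = 2550 mod 7 = 2 -> Wednesday (Mon=0 ... Sun=6)
Day of year: 256; offset = 255
Weekday index = (2 + 255) mod 7 = 5 -> Saturday
Weekend days: Saturday, Sunday

Yes


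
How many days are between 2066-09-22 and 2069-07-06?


From 2066-09-22 to 2069-07-06
2066-09-22: days before September = 31 + 28 + 31 + 30 + 31 + 30 + 31 + 31 = 243 (2066 is not a leap year); day of year = 243 + 22 = 265
2069-07-06: days before July = 31 + 28 + 31 + 30 + 31 + 30 = 181 (2069 is not a leap year); day of year = 181 + 6 = 187
Rest of 2066: 365 - 265 = 100
Full years 2067 (365), 2068 (366): 731
Total = 100 + 731 + 187 = 1018

1018 days


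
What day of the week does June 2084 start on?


Target: June 1, 2084
Anchor: Jan 1, 2084. With p = 2084 - 1 = 2083: (p + p//4 - p//100 + p//400) mod 7 = (2083 + 520 - 20 + 5) mod 7 = 2588 mod 7 = 5 -> Saturday (Mon=0 ... Sun=6)
Days before June (Jan-May): 152 days
Weekday index = (5 + 152) mod 7 = 3

Thursday


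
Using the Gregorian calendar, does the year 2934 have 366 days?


Gregorian leap year rule: divisible by 4, but not by 100, unless also by 400.
2934 is not divisible by 4 -> not a leap year

No


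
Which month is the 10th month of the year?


Month 10 of 12

October


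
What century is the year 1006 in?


Century = (year - 1) // 100 + 1
= (1006 - 1) // 100 + 1
= 1005 // 100 + 1
= 10 + 1

11th century


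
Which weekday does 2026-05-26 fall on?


Date: May 26, 2026
Anchor: Jan 1, 2026. With p = 2026 - 1 = 2025: (p + p//4 - p//100 + p//400) mod 7 = (2025 + 506 - 20 + 5) mod 7 = 2516 mod 7 = 3 -> Thursday (Mon=0 ... Sun=6)
Days before May (Jan-Apr): 120; offset = 120 + 26 - 1 = 145
Weekday index = (3 + 145) mod 7 = 1

Day of the week: Tuesday


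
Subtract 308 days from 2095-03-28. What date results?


Start: 2095-03-28, subtract 308 days
Back 28 days from March 28 reaches February 28, 2095 -> 280 left
February 2095 has 28 days -> back to January 31, 2095 -> 252 left
January 2095 has 31 days -> back to December 31, 2094 -> 221 left
December 2094 has 31 days -> back to November 30, 2094 -> 190 left
November 2094 has 30 days -> back to October 31, 2094 -> 160 left
October 2094 has 31 days -> back to September 30, 2094 -> 129 left
September 2094 has 30 days -> back to August 31, 2094 -> 99 left
August 2094 has 31 days -> back to July 31, 2094 -> 68 left
July 2094 has 31 days -> back to June 30, 2094 -> 37 left
June 2094 has 30 days -> back to May 31, 2094 -> 7 left
May 2094: 31 - 7 = 24 -> lands on May 24

Result: 2094-05-24


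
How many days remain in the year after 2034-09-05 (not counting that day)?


Day of year: 248 of 365
Remaining = 365 - 248

117 days


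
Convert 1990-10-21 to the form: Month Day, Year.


ISO 1990-10-21 parses as year=1990, month=10, day=21
Month 10 -> October

October 21, 1990


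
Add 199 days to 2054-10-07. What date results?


Start: 2054-10-07, add 199 days
October 2054 has 31 days: 31 - 7 = 24 days to October 31 -> 175 left
November 2054 has 30 days -> 145 left
December 2054 has 31 days -> 114 left
January 2055 has 31 days -> 83 left
February 2055 has 28 days -> 55 left
March 2055 has 31 days -> 24 left
April 2055: 24 <= 30 -> lands on April 24

Result: 2055-04-24


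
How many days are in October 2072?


October 2072

31 days


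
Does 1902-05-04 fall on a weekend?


Anchor: Jan 1, 1902. With p = 1902 - 1 = 1901: (p + p//4 - p//100 + p//400) mod 7 = (1901 + 475 - 19 + 4) mod 7 = 2361 mod 7 = 2 -> Wednesday (Mon=0 ... Sun=6)
Day of year: 124; offset = 123
Weekday index = (2 + 123) mod 7 = 6 -> Sunday
Weekend days: Saturday, Sunday

Yes


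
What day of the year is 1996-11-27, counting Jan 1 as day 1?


Date: November 27, 1996
Days in months 1 through 10: 305
Plus 27 days in November

Day of year: 332


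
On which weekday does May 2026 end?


May 2026 has 31 days
Anchor: Jan 1, 2026. With p = 2026 - 1 = 2025: (p + p//4 - p//100 + p//400) mod 7 = (2025 + 506 - 20 + 5) mod 7 = 2516 mod 7 = 3 -> Thursday (Mon=0 ... Sun=6)
Days before May (Jan-Apr): 120; May 1 index = (3 + 120) mod 7 = 4 -> Friday
Last day offset: 31 - 1 = 30 days
Weekday index = (4 + 30) mod 7 = 6

Sunday, May 31


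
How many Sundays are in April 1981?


April 1981 has 30 days
Anchor: Jan 1, 1981. With p = 1981 - 1 = 1980: (p + p//4 - p//100 + p//400) mod 7 = (1980 + 495 - 19 + 4) mod 7 = 2460 mod 7 = 3 -> Thursday (Mon=0 ... Sun=6)
Days before April (Jan-Mar): 90; April 1 index = (3 + 90) mod 7 = 2 -> Wednesday
First Sunday is April 5
Sundays: 5, 12, 19, 26

4 Sundays


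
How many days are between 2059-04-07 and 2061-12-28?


From 2059-04-07 to 2061-12-28
2059-04-07: days before April = 31 + 28 + 31 = 90 (2059 is not a leap year); day of year = 90 + 7 = 97
2061-12-28: days before December = 31 + 28 + 31 + 30 + 31 + 30 + 31 + 31 + 30 + 31 + 30 = 334 (2061 is not a leap year); day of year = 334 + 28 = 362
Rest of 2059: 365 - 97 = 268
Full years 2060 (366): 366
Total = 268 + 366 + 362 = 996

996 days


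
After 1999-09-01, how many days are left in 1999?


Day of year: 244 of 365
Remaining = 365 - 244

121 days


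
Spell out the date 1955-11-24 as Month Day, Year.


ISO 1955-11-24 parses as year=1955, month=11, day=24
Month 11 -> November

November 24, 1955


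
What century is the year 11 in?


Century = (year - 1) // 100 + 1
= (11 - 1) // 100 + 1
= 10 // 100 + 1
= 0 + 1

1st century


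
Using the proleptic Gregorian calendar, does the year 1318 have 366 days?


Gregorian leap year rule: divisible by 4, but not by 100, unless also by 400.
1318 is not divisible by 4 -> not a leap year

No


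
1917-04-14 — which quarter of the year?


Month: April (month 4)
Q1: Jan-Mar, Q2: Apr-Jun, Q3: Jul-Sep, Q4: Oct-Dec

Q2


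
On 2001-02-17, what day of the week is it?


Date: February 17, 2001
Anchor: Jan 1, 2001. With p = 2001 - 1 = 2000: (p + p//4 - p//100 + p//400) mod 7 = (2000 + 500 - 20 + 5) mod 7 = 2485 mod 7 = 0 -> Monday (Mon=0 ... Sun=6)
Days before February (Jan): 31; offset = 31 + 17 - 1 = 47
Weekday index = (0 + 47) mod 7 = 5

Day of the week: Saturday


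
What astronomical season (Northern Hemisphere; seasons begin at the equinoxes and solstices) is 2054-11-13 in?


Date: November 13
Astronomical Autumn (approx.; exact equinox/solstice day varies by year): September 22 to December 20
November 13 falls within the Autumn window

Autumn


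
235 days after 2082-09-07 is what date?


Start: 2082-09-07, add 235 days
September 2082 has 30 days: 30 - 7 = 23 days to September 30 -> 212 left
October 2082 has 31 days -> 181 left
November 2082 has 30 days -> 151 left
December 2082 has 31 days -> 120 left
January 2083 has 31 days -> 89 left
February 2083 has 28 days -> 61 left
March 2083 has 31 days -> 30 left
April 2083: 30 <= 30 -> lands on April 30

Result: 2083-04-30


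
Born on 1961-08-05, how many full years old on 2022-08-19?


Birth: 1961-08-05
Reference: 2022-08-19
Year difference: 2022 - 1961 = 61

61 years old


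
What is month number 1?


Month 1 of 12

January


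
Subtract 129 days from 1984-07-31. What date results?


Start: 1984-07-31, subtract 129 days
Back 31 days from July 31 reaches June 30, 1984 -> 98 left
June 1984 has 30 days -> back to May 31, 1984 -> 68 left
May 1984 has 31 days -> back to April 30, 1984 -> 37 left
April 1984 has 30 days -> back to March 31, 1984 -> 7 left
March 1984: 31 - 7 = 24 -> lands on March 24

Result: 1984-03-24


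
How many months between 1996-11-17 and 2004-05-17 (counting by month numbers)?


From November 1996 to May 2004
8 years * 12 = 96 months, minus 6 months = 90

90 months


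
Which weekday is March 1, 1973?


Target: March 1, 1973
Anchor: Jan 1, 1973. With p = 1973 - 1 = 1972: (p + p//4 - p//100 + p//400) mod 7 = (1972 + 493 - 19 + 4) mod 7 = 2450 mod 7 = 0 -> Monday (Mon=0 ... Sun=6)
Days before March (Jan-Feb): 59 days
Weekday index = (0 + 59) mod 7 = 3

Thursday


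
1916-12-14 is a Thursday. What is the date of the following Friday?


Current: Thursday
Target: Friday
Days ahead: 1

Next Friday: 1916-12-15


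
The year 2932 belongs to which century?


Century = (year - 1) // 100 + 1
= (2932 - 1) // 100 + 1
= 2931 // 100 + 1
= 29 + 1

30th century


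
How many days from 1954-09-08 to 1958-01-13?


From 1954-09-08 to 1958-01-13
1954-09-08: days before September = 31 + 28 + 31 + 30 + 31 + 30 + 31 + 31 = 243 (1954 is not a leap year); day of year = 243 + 8 = 251
1958-01-13: day of year = 13
Rest of 1954: 365 - 251 = 114
Full years 1955 (365), 1956 (366), 1957 (365): 1096
Total = 114 + 1096 + 13 = 1223

1223 days


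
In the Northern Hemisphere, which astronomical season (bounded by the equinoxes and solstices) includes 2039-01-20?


Date: January 20
Astronomical Winter (approx.; exact equinox/solstice day varies by year): December 21 to March 19
January 20 falls within the Winter window

Winter


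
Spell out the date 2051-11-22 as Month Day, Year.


ISO 2051-11-22 parses as year=2051, month=11, day=22
Month 11 -> November

November 22, 2051


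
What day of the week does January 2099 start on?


Target: January 1, 2099
Anchor: Jan 1, 2099. With p = 2099 - 1 = 2098: (p + p//4 - p//100 + p//400) mod 7 = (2098 + 524 - 20 + 5) mod 7 = 2607 mod 7 = 3 -> Thursday (Mon=0 ... Sun=6)
Offset from anchor: 0 days
Weekday index = (3 + 0) mod 7 = 3

Thursday


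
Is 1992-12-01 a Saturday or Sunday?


Anchor: Jan 1, 1992. With p = 1992 - 1 = 1991: (p + p//4 - p//100 + p//400) mod 7 = (1991 + 497 - 19 + 4) mod 7 = 2473 mod 7 = 2 -> Wednesday (Mon=0 ... Sun=6)
Day of year: 336; offset = 335
Weekday index = (2 + 335) mod 7 = 1 -> Tuesday
Weekend days: Saturday, Sunday

No


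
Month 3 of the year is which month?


Month 3 of 12

March


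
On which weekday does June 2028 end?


June 2028 has 30 days
Anchor: Jan 1, 2028. With p = 2028 - 1 = 2027: (p + p//4 - p//100 + p//400) mod 7 = (2027 + 506 - 20 + 5) mod 7 = 2518 mod 7 = 5 -> Saturday (Mon=0 ... Sun=6)
Days before June (Jan-May): 152; June 1 index = (5 + 152) mod 7 = 3 -> Thursday
Last day offset: 30 - 1 = 29 days
Weekday index = (3 + 29) mod 7 = 4

Friday, June 30


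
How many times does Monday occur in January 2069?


January 2069 has 31 days
Anchor: Jan 1, 2069. With p = 2069 - 1 = 2068: (p + p//4 - p//100 + p//400) mod 7 = (2068 + 517 - 20 + 5) mod 7 = 2570 mod 7 = 1 -> Tuesday (Mon=0 ... Sun=6)
January 1 is the anchor itself -> Tuesday
First Monday is January 7
Mondays: 7, 14, 21, 28

4 Mondays


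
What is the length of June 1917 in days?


June 1917

30 days


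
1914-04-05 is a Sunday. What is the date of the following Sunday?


Current: Sunday
Target: Sunday
Days ahead: 7

Next Sunday: 1914-04-12


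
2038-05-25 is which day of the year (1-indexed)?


Date: May 25, 2038
Days in months 1 through 4: 120
Plus 25 days in May

Day of year: 145


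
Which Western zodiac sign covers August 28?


Date: August 28
Conventional tropical zodiac dates: Virgo from August 23 onward; Libra starts September 23
August 28 falls within the Virgo range

Virgo


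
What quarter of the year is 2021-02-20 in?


Month: February (month 2)
Q1: Jan-Mar, Q2: Apr-Jun, Q3: Jul-Sep, Q4: Oct-Dec

Q1


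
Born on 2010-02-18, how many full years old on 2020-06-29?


Birth: 2010-02-18
Reference: 2020-06-29
Year difference: 2020 - 2010 = 10

10 years old


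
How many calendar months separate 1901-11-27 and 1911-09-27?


From November 1901 to September 1911
10 years * 12 = 120 months, minus 2 months = 118

118 months


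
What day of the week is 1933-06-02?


Date: June 2, 1933
Anchor: Jan 1, 1933. With p = 1933 - 1 = 1932: (p + p//4 - p//100 + p//400) mod 7 = (1932 + 483 - 19 + 4) mod 7 = 2400 mod 7 = 6 -> Sunday (Mon=0 ... Sun=6)
Days before June (Jan-May): 151; offset = 151 + 2 - 1 = 152
Weekday index = (6 + 152) mod 7 = 4

Day of the week: Friday


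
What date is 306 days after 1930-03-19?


Start: 1930-03-19, add 306 days
March 1930 has 31 days: 31 - 19 = 12 days to March 31 -> 294 left
April 1930 has 30 days -> 264 left
May 1930 has 31 days -> 233 left
June 1930 has 30 days -> 203 left
July 1930 has 31 days -> 172 left
August 1930 has 31 days -> 141 left
September 1930 has 30 days -> 111 left
October 1930 has 31 days -> 80 left
November 1930 has 30 days -> 50 left
December 1930 has 31 days -> 19 left
January 1931: 19 <= 31 -> lands on January 19

Result: 1931-01-19


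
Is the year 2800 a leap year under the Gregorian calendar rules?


Gregorian leap year rule: divisible by 4, but not by 100, unless also by 400.
2800 is divisible by 400 -> leap year

Yes


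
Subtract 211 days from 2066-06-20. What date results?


Start: 2066-06-20, subtract 211 days
Back 20 days from June 20 reaches May 31, 2066 -> 191 left
May 2066 has 31 days -> back to April 30, 2066 -> 160 left
April 2066 has 30 days -> back to March 31, 2066 -> 130 left
March 2066 has 31 days -> back to February 28, 2066 -> 99 left
February 2066 has 28 days -> back to January 31, 2066 -> 71 left
January 2066 has 31 days -> back to December 31, 2065 -> 40 left
December 2065 has 31 days -> back to November 30, 2065 -> 9 left
November 2065: 30 - 9 = 21 -> lands on November 21

Result: 2065-11-21


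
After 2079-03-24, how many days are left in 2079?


Day of year: 83 of 365
Remaining = 365 - 83

282 days


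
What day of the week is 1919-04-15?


Date: April 15, 1919
Anchor: Jan 1, 1919. With p = 1919 - 1 = 1918: (p + p//4 - p//100 + p//400) mod 7 = (1918 + 479 - 19 + 4) mod 7 = 2382 mod 7 = 2 -> Wednesday (Mon=0 ... Sun=6)
Days before April (Jan-Mar): 90; offset = 90 + 15 - 1 = 104
Weekday index = (2 + 104) mod 7 = 1

Day of the week: Tuesday


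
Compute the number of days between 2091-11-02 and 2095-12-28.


From 2091-11-02 to 2095-12-28
2091-11-02: days before November = 31 + 28 + 31 + 30 + 31 + 30 + 31 + 31 + 30 + 31 = 304 (2091 is not a leap year); day of year = 304 + 2 = 306
2095-12-28: days before December = 31 + 28 + 31 + 30 + 31 + 30 + 31 + 31 + 30 + 31 + 30 = 334 (2095 is not a leap year); day of year = 334 + 28 = 362
Rest of 2091: 365 - 306 = 59
Full years 2092 (366), 2093 (365), 2094 (365): 1096
Total = 59 + 1096 + 362 = 1517

1517 days


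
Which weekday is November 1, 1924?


Target: November 1, 1924
Anchor: Jan 1, 1924. With p = 1924 - 1 = 1923: (p + p//4 - p//100 + p//400) mod 7 = (1923 + 480 - 19 + 4) mod 7 = 2388 mod 7 = 1 -> Tuesday (Mon=0 ... Sun=6)
Days before November (Jan-Oct): 305 days
Weekday index = (1 + 305) mod 7 = 5

Saturday


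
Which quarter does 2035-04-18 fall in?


Month: April (month 4)
Q1: Jan-Mar, Q2: Apr-Jun, Q3: Jul-Sep, Q4: Oct-Dec

Q2


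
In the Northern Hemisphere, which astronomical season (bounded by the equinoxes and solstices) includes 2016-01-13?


Date: January 13
Astronomical Winter (approx.; exact equinox/solstice day varies by year): December 21 to March 19
January 13 falls within the Winter window

Winter


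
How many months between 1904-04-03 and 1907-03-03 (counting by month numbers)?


From April 1904 to March 1907
3 years * 12 = 36 months, minus 1 month = 35

35 months


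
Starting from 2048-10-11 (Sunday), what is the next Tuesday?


Current: Sunday
Target: Tuesday
Days ahead: 2

Next Tuesday: 2048-10-13


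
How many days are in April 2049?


April 2049

30 days


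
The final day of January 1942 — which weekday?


January 1942 has 31 days
Anchor: Jan 1, 1942. With p = 1942 - 1 = 1941: (p + p//4 - p//100 + p//400) mod 7 = (1941 + 485 - 19 + 4) mod 7 = 2411 mod 7 = 3 -> Thursday (Mon=0 ... Sun=6)
January 1 is the anchor itself -> Thursday
Last day offset: 31 - 1 = 30 days
Weekday index = (3 + 30) mod 7 = 5

Saturday, January 31


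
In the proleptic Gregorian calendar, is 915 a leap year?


Gregorian leap year rule: divisible by 4, but not by 100, unless also by 400.
915 is not divisible by 4 -> not a leap year

No


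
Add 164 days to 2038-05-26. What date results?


Start: 2038-05-26, add 164 days
May 2038 has 31 days: 31 - 26 = 5 days to May 31 -> 159 left
June 2038 has 30 days -> 129 left
July 2038 has 31 days -> 98 left
August 2038 has 31 days -> 67 left
September 2038 has 30 days -> 37 left
October 2038 has 31 days -> 6 left
November 2038: 6 <= 30 -> lands on November 6

Result: 2038-11-06


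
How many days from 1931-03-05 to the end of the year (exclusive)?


Day of year: 64 of 365
Remaining = 365 - 64

301 days


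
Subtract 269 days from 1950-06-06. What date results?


Start: 1950-06-06, subtract 269 days
Back 6 days from June 6 reaches May 31, 1950 -> 263 left
May 1950 has 31 days -> back to April 30, 1950 -> 232 left
April 1950 has 30 days -> back to March 31, 1950 -> 202 left
March 1950 has 31 days -> back to February 28, 1950 -> 171 left
February 1950 has 28 days -> back to January 31, 1950 -> 143 left
January 1950 has 31 days -> back to December 31, 1949 -> 112 left
December 1949 has 31 days -> back to November 30, 1949 -> 81 left
November 1949 has 30 days -> back to October 31, 1949 -> 51 left
October 1949 has 31 days -> back to September 30, 1949 -> 20 left
September 1949: 30 - 20 = 10 -> lands on September 10

Result: 1949-09-10


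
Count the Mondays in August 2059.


August 2059 has 31 days
Anchor: Jan 1, 2059. With p = 2059 - 1 = 2058: (p + p//4 - p//100 + p//400) mod 7 = (2058 + 514 - 20 + 5) mod 7 = 2557 mod 7 = 2 -> Wednesday (Mon=0 ... Sun=6)
Days before August (Jan-Jul): 212; August 1 index = (2 + 212) mod 7 = 4 -> Friday
First Monday is August 4
Mondays: 4, 11, 18, 25

4 Mondays


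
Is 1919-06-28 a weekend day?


Anchor: Jan 1, 1919. With p = 1919 - 1 = 1918: (p + p//4 - p//100 + p//400) mod 7 = (1918 + 479 - 19 + 4) mod 7 = 2382 mod 7 = 2 -> Wednesday (Mon=0 ... Sun=6)
Day of year: 179; offset = 178
Weekday index = (2 + 178) mod 7 = 5 -> Saturday
Weekend days: Saturday, Sunday

Yes


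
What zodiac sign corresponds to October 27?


Date: October 27
Conventional tropical zodiac dates: Scorpio from October 23 onward; Sagittarius starts November 22
October 27 falls within the Scorpio range

Scorpio


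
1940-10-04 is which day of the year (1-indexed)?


Date: October 4, 1940
Days in months 1 through 9: 274
Plus 4 days in October

Day of year: 278


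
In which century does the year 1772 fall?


Century = (year - 1) // 100 + 1
= (1772 - 1) // 100 + 1
= 1771 // 100 + 1
= 17 + 1

18th century


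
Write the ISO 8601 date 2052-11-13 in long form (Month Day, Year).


ISO 2052-11-13 parses as year=2052, month=11, day=13
Month 11 -> November

November 13, 2052


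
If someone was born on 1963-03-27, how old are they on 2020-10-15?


Birth: 1963-03-27
Reference: 2020-10-15
Year difference: 2020 - 1963 = 57

57 years old


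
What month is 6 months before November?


November is month 11
11 - 6 = 5

May


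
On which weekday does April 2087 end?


April 2087 has 30 days
Anchor: Jan 1, 2087. With p = 2087 - 1 = 2086: (p + p//4 - p//100 + p//400) mod 7 = (2086 + 521 - 20 + 5) mod 7 = 2592 mod 7 = 2 -> Wednesday (Mon=0 ... Sun=6)
Days before April (Jan-Mar): 90; April 1 index = (2 + 90) mod 7 = 1 -> Tuesday
Last day offset: 30 - 1 = 29 days
Weekday index = (1 + 29) mod 7 = 2

Wednesday, April 30


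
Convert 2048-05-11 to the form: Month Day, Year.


ISO 2048-05-11 parses as year=2048, month=05, day=11
Month 5 -> May

May 11, 2048


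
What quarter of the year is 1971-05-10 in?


Month: May (month 5)
Q1: Jan-Mar, Q2: Apr-Jun, Q3: Jul-Sep, Q4: Oct-Dec

Q2


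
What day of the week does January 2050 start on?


Target: January 1, 2050
Anchor: Jan 1, 2050. With p = 2050 - 1 = 2049: (p + p//4 - p//100 + p//400) mod 7 = (2049 + 512 - 20 + 5) mod 7 = 2546 mod 7 = 5 -> Saturday (Mon=0 ... Sun=6)
Offset from anchor: 0 days
Weekday index = (5 + 0) mod 7 = 5

Saturday


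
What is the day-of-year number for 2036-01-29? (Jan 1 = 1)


Date: January 29, 2036
No months before January
Plus 29 days in January

Day of year: 29


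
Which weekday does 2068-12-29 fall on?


Date: December 29, 2068
Anchor: Jan 1, 2068. With p = 2068 - 1 = 2067: (p + p//4 - p//100 + p//400) mod 7 = (2067 + 516 - 20 + 5) mod 7 = 2568 mod 7 = 6 -> Sunday (Mon=0 ... Sun=6)
Days before December (Jan-Nov): 335; offset = 335 + 29 - 1 = 363
Weekday index = (6 + 363) mod 7 = 5

Day of the week: Saturday


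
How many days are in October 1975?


October 1975

31 days


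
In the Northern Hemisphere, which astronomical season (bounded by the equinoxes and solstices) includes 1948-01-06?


Date: January 6
Astronomical Winter (approx.; exact equinox/solstice day varies by year): December 21 to March 19
January 6 falls within the Winter window

Winter


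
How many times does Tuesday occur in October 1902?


October 1902 has 31 days
Anchor: Jan 1, 1902. With p = 1902 - 1 = 1901: (p + p//4 - p//100 + p//400) mod 7 = (1901 + 475 - 19 + 4) mod 7 = 2361 mod 7 = 2 -> Wednesday (Mon=0 ... Sun=6)
Days before October (Jan-Sep): 273; October 1 index = (2 + 273) mod 7 = 2 -> Wednesday
First Tuesday is October 7
Tuesdays: 7, 14, 21, 28

4 Tuesdays


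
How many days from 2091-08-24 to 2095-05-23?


From 2091-08-24 to 2095-05-23
2091-08-24: days before August = 31 + 28 + 31 + 30 + 31 + 30 + 31 = 212 (2091 is not a leap year); day of year = 212 + 24 = 236
2095-05-23: days before May = 31 + 28 + 31 + 30 = 120 (2095 is not a leap year); day of year = 120 + 23 = 143
Rest of 2091: 365 - 236 = 129
Full years 2092 (366), 2093 (365), 2094 (365): 1096
Total = 129 + 1096 + 143 = 1368

1368 days


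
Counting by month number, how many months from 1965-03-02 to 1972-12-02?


From March 1965 to December 1972
7 years * 12 = 84 months, plus 9 months = 93

93 months


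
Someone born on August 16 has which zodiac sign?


Date: August 16
Conventional tropical zodiac dates: Leo from July 23 onward; Virgo starts August 23
August 16 falls within the Leo range

Leo


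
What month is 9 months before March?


March is month 3
3 - 9 = -6; wrap: -6 + 12 = 6

June


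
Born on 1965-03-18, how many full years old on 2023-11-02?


Birth: 1965-03-18
Reference: 2023-11-02
Year difference: 2023 - 1965 = 58

58 years old


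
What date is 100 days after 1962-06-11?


Start: 1962-06-11, add 100 days
June 1962 has 30 days: 30 - 11 = 19 days to June 30 -> 81 left
July 1962 has 31 days -> 50 left
August 1962 has 31 days -> 19 left
September 1962: 19 <= 30 -> lands on September 19

Result: 1962-09-19


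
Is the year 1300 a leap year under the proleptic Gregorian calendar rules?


Gregorian leap year rule: divisible by 4, but not by 100, unless also by 400.
1300 is divisible by 100 but not 400 -> not a leap year

No


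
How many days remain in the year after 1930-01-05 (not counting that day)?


Day of year: 5 of 365
Remaining = 365 - 5

360 days


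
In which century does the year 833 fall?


Century = (year - 1) // 100 + 1
= (833 - 1) // 100 + 1
= 832 // 100 + 1
= 8 + 1

9th century


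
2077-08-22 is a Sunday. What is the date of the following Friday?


Current: Sunday
Target: Friday
Days ahead: 5

Next Friday: 2077-08-27


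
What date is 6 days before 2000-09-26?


Start: 2000-09-26, subtract 6 days
26 - 6 = 20 stays within September 2000

Result: 2000-09-20


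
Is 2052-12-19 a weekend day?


Anchor: Jan 1, 2052. With p = 2052 - 1 = 2051: (p + p//4 - p//100 + p//400) mod 7 = (2051 + 512 - 20 + 5) mod 7 = 2548 mod 7 = 0 -> Monday (Mon=0 ... Sun=6)
Day of year: 354; offset = 353
Weekday index = (0 + 353) mod 7 = 3 -> Thursday
Weekend days: Saturday, Sunday

No


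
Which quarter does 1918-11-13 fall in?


Month: November (month 11)
Q1: Jan-Mar, Q2: Apr-Jun, Q3: Jul-Sep, Q4: Oct-Dec

Q4


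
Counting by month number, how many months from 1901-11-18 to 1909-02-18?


From November 1901 to February 1909
8 years * 12 = 96 months, minus 9 months = 87

87 months


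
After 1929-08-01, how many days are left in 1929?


Day of year: 213 of 365
Remaining = 365 - 213

152 days


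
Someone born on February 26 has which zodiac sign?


Date: February 26
Conventional tropical zodiac dates: Pisces from February 19 onward; Aries starts March 21
February 26 falls within the Pisces range

Pisces


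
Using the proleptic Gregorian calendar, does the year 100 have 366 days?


Gregorian leap year rule: divisible by 4, but not by 100, unless also by 400.
100 is divisible by 100 but not 400 -> not a leap year

No


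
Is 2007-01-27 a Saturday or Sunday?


Anchor: Jan 1, 2007. With p = 2007 - 1 = 2006: (p + p//4 - p//100 + p//400) mod 7 = (2006 + 501 - 20 + 5) mod 7 = 2492 mod 7 = 0 -> Monday (Mon=0 ... Sun=6)
Day of year: 27; offset = 26
Weekday index = (0 + 26) mod 7 = 5 -> Saturday
Weekend days: Saturday, Sunday

Yes


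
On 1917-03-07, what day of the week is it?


Date: March 7, 1917
Anchor: Jan 1, 1917. With p = 1917 - 1 = 1916: (p + p//4 - p//100 + p//400) mod 7 = (1916 + 479 - 19 + 4) mod 7 = 2380 mod 7 = 0 -> Monday (Mon=0 ... Sun=6)
Days before March (Jan-Feb): 59; offset = 59 + 7 - 1 = 65
Weekday index = (0 + 65) mod 7 = 2

Day of the week: Wednesday


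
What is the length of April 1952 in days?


April 1952

30 days


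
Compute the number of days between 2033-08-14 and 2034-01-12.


From 2033-08-14 to 2034-01-12
2033-08-14: days before August = 31 + 28 + 31 + 30 + 31 + 30 + 31 = 212 (2033 is not a leap year); day of year = 212 + 14 = 226
2034-01-12: day of year = 12
Rest of 2033: 365 - 226 = 139
Total = 139 + 12 = 151

151 days


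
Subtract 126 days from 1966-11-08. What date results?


Start: 1966-11-08, subtract 126 days
Back 8 days from November 8 reaches October 31, 1966 -> 118 left
October 1966 has 31 days -> back to September 30, 1966 -> 87 left
September 1966 has 30 days -> back to August 31, 1966 -> 57 left
August 1966 has 31 days -> back to July 31, 1966 -> 26 left
July 1966: 31 - 26 = 5 -> lands on July 5

Result: 1966-07-05


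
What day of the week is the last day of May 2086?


May 2086 has 31 days
Anchor: Jan 1, 2086. With p = 2086 - 1 = 2085: (p + p//4 - p//100 + p//400) mod 7 = (2085 + 521 - 20 + 5) mod 7 = 2591 mod 7 = 1 -> Tuesday (Mon=0 ... Sun=6)
Days before May (Jan-Apr): 120; May 1 index = (1 + 120) mod 7 = 2 -> Wednesday
Last day offset: 31 - 1 = 30 days
Weekday index = (2 + 30) mod 7 = 4

Friday, May 31


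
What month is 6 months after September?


September is month 9
9 + 6 = 15; wrap: 15 - 12 = 3

March


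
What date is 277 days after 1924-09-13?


Start: 1924-09-13, add 277 days
September 1924 has 30 days: 30 - 13 = 17 days to September 30 -> 260 left
October 1924 has 31 days -> 229 left
November 1924 has 30 days -> 199 left
December 1924 has 31 days -> 168 left
January 1925 has 31 days -> 137 left
February 1925 has 28 days -> 109 left
March 1925 has 31 days -> 78 left
April 1925 has 30 days -> 48 left
May 1925 has 31 days -> 17 left
June 1925: 17 <= 30 -> lands on June 17

Result: 1925-06-17


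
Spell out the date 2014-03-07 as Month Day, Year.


ISO 2014-03-07 parses as year=2014, month=03, day=07
Month 3 -> March

March 7, 2014


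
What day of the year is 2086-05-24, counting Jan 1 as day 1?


Date: May 24, 2086
Days in months 1 through 4: 120
Plus 24 days in May

Day of year: 144


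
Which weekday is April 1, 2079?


Target: April 1, 2079
Anchor: Jan 1, 2079. With p = 2079 - 1 = 2078: (p + p//4 - p//100 + p//400) mod 7 = (2078 + 519 - 20 + 5) mod 7 = 2582 mod 7 = 6 -> Sunday (Mon=0 ... Sun=6)
Days before April (Jan-Mar): 90 days
Weekday index = (6 + 90) mod 7 = 5

Saturday


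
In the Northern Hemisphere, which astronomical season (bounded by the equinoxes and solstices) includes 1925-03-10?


Date: March 10
Astronomical Winter (approx.; exact equinox/solstice day varies by year): December 21 to March 19
March 10 falls within the Winter window

Winter


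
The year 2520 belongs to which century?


Century = (year - 1) // 100 + 1
= (2520 - 1) // 100 + 1
= 2519 // 100 + 1
= 25 + 1

26th century


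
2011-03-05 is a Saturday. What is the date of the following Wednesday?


Current: Saturday
Target: Wednesday
Days ahead: 4

Next Wednesday: 2011-03-09


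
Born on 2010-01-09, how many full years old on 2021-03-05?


Birth: 2010-01-09
Reference: 2021-03-05
Year difference: 2021 - 2010 = 11

11 years old


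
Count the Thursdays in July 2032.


July 2032 has 31 days
Anchor: Jan 1, 2032. With p = 2032 - 1 = 2031: (p + p//4 - p//100 + p//400) mod 7 = (2031 + 507 - 20 + 5) mod 7 = 2523 mod 7 = 3 -> Thursday (Mon=0 ... Sun=6)
Days before July (Jan-Jun): 182; July 1 index = (3 + 182) mod 7 = 3 -> Thursday
First Thursday is July 1
Thursdays: 1, 8, 15, 22, 29

5 Thursdays


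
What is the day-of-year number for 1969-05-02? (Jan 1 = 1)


Date: May 2, 1969
Days in months 1 through 4: 120
Plus 2 days in May

Day of year: 122


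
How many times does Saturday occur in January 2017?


January 2017 has 31 days
Anchor: Jan 1, 2017. With p = 2017 - 1 = 2016: (p + p//4 - p//100 + p//400) mod 7 = (2016 + 504 - 20 + 5) mod 7 = 2505 mod 7 = 6 -> Sunday (Mon=0 ... Sun=6)
January 1 is the anchor itself -> Sunday
First Saturday is January 7
Saturdays: 7, 14, 21, 28

4 Saturdays


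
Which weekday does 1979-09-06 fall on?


Date: September 6, 1979
Anchor: Jan 1, 1979. With p = 1979 - 1 = 1978: (p + p//4 - p//100 + p//400) mod 7 = (1978 + 494 - 19 + 4) mod 7 = 2457 mod 7 = 0 -> Monday (Mon=0 ... Sun=6)
Days before September (Jan-Aug): 243; offset = 243 + 6 - 1 = 248
Weekday index = (0 + 248) mod 7 = 3

Day of the week: Thursday


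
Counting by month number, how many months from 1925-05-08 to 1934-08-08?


From May 1925 to August 1934
9 years * 12 = 108 months, plus 3 months = 111

111 months


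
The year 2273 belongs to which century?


Century = (year - 1) // 100 + 1
= (2273 - 1) // 100 + 1
= 2272 // 100 + 1
= 22 + 1

23rd century


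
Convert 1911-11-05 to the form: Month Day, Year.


ISO 1911-11-05 parses as year=1911, month=11, day=05
Month 11 -> November

November 5, 1911


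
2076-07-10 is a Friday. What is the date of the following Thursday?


Current: Friday
Target: Thursday
Days ahead: 6

Next Thursday: 2076-07-16


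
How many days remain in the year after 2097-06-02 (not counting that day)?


Day of year: 153 of 365
Remaining = 365 - 153

212 days


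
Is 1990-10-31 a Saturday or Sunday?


Anchor: Jan 1, 1990. With p = 1990 - 1 = 1989: (p + p//4 - p//100 + p//400) mod 7 = (1989 + 497 - 19 + 4) mod 7 = 2471 mod 7 = 0 -> Monday (Mon=0 ... Sun=6)
Day of year: 304; offset = 303
Weekday index = (0 + 303) mod 7 = 2 -> Wednesday
Weekend days: Saturday, Sunday

No


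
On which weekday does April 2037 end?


April 2037 has 30 days
Anchor: Jan 1, 2037. With p = 2037 - 1 = 2036: (p + p//4 - p//100 + p//400) mod 7 = (2036 + 509 - 20 + 5) mod 7 = 2530 mod 7 = 3 -> Thursday (Mon=0 ... Sun=6)
Days before April (Jan-Mar): 90; April 1 index = (3 + 90) mod 7 = 2 -> Wednesday
Last day offset: 30 - 1 = 29 days
Weekday index = (2 + 29) mod 7 = 3

Thursday, April 30


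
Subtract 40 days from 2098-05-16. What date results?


Start: 2098-05-16, subtract 40 days
Back 16 days from May 16 reaches April 30, 2098 -> 24 left
April 2098: 30 - 24 = 6 -> lands on April 6

Result: 2098-04-06


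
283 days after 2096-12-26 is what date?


Start: 2096-12-26, add 283 days
December 2096 has 31 days: 31 - 26 = 5 days to December 31 -> 278 left
January 2097 has 31 days -> 247 left
February 2097 has 28 days -> 219 left
March 2097 has 31 days -> 188 left
April 2097 has 30 days -> 158 left
May 2097 has 31 days -> 127 left
June 2097 has 30 days -> 97 left
July 2097 has 31 days -> 66 left
August 2097 has 31 days -> 35 left
September 2097 has 30 days -> 5 left
October 2097: 5 <= 31 -> lands on October 5

Result: 2097-10-05


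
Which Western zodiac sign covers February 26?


Date: February 26
Conventional tropical zodiac dates: Pisces from February 19 onward; Aries starts March 21
February 26 falls within the Pisces range

Pisces


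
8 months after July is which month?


July is month 7
7 + 8 = 15; wrap: 15 - 12 = 3

March


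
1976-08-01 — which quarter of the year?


Month: August (month 8)
Q1: Jan-Mar, Q2: Apr-Jun, Q3: Jul-Sep, Q4: Oct-Dec

Q3


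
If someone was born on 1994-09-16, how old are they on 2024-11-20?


Birth: 1994-09-16
Reference: 2024-11-20
Year difference: 2024 - 1994 = 30

30 years old


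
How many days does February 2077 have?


February 2077 (leap year: no)

28 days


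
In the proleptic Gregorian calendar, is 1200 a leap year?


Gregorian leap year rule: divisible by 4, but not by 100, unless also by 400.
1200 is divisible by 400 -> leap year

Yes


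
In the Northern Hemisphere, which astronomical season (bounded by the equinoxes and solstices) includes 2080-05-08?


Date: May 8
Astronomical Spring (approx.; exact equinox/solstice day varies by year): March 20 to June 20
May 8 falls within the Spring window

Spring


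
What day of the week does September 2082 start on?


Target: September 1, 2082
Anchor: Jan 1, 2082. With p = 2082 - 1 = 2081: (p + p//4 - p//100 + p//400) mod 7 = (2081 + 520 - 20 + 5) mod 7 = 2586 mod 7 = 3 -> Thursday (Mon=0 ... Sun=6)
Days before September (Jan-Aug): 243 days
Weekday index = (3 + 243) mod 7 = 1

Tuesday
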